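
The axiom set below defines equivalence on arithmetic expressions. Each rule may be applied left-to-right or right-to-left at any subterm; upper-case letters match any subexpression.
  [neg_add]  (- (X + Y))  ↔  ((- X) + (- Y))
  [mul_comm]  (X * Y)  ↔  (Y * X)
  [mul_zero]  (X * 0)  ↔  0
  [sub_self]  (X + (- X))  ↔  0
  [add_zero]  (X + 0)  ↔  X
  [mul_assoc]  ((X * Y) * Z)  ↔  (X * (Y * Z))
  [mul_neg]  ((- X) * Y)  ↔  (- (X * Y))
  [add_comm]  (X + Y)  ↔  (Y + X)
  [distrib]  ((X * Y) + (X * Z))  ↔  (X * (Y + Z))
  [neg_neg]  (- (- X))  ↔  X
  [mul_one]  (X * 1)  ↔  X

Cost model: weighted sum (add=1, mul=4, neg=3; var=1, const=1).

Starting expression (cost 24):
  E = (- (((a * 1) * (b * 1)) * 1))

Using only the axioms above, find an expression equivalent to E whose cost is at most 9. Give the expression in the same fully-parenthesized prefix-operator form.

(- (a * b))   [cost 9]

1. [mul_one →] (a * 1)  →  a;  E = (- ((a * (b * 1)) * 1))
2. [mul_one →] ((a * (b * 1)) * 1)  →  (a * (b * 1));  E = (- (a * (b * 1)))
3. [mul_one →] (b * 1)  →  b;  cost 9 ≤ 9, done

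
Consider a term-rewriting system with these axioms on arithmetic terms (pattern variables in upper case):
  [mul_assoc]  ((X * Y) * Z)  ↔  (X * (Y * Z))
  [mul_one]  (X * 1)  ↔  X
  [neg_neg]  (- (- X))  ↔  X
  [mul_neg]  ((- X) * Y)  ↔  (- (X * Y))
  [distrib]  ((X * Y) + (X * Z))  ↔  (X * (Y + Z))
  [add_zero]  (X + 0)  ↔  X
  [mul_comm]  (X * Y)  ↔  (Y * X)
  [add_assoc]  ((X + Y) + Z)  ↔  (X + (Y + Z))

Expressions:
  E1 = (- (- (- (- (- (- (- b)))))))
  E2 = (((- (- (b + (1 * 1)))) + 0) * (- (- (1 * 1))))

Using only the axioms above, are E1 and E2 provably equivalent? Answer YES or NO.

NO

All listed rules preserve value, hence provable equivalence implies equal values everywhere; look for a separating assignment.
b=0 gives E1 ↦ 0, E2 ↦ 1; values differ ⇒ not provably equivalent.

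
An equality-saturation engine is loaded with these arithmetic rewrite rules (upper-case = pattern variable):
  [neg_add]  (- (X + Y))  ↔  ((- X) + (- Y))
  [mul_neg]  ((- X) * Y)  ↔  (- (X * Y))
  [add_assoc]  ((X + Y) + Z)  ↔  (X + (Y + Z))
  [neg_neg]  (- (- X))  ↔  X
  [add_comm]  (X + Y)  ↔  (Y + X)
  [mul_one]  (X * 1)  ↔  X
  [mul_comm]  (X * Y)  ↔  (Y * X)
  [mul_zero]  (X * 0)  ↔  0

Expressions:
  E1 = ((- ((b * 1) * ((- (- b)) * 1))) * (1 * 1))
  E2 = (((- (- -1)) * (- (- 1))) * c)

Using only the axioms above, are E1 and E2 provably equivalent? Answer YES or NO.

NO

Every axiom is a valid identity, so a rewrite proof would force E1 and E2 to agree under every assignment.
At b=0, c=1: E1 = 0 but E2 = -1; they differ, so no derivation exists.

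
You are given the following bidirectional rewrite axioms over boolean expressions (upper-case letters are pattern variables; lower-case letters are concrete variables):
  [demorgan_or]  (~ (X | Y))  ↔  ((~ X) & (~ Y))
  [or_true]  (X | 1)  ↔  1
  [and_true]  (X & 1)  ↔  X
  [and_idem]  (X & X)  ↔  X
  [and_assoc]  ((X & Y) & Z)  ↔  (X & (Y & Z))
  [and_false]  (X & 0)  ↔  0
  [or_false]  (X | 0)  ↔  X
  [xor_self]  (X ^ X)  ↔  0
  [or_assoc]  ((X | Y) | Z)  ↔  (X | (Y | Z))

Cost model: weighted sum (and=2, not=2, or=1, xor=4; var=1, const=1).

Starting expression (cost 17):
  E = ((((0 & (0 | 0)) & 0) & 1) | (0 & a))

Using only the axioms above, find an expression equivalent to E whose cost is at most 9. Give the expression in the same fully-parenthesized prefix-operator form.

(1) (0 | 0)  =[or_false →]=  0    ⊢ ((((0 & 0) & 0) & 1) | (0 & a))
(2) (0 & 0)  =[and_false →]=  0    ⊢ (((0 & 0) & 1) | (0 & a))
(3) ((0 & 0) & 1)  =[and_true →]=  (0 & 0)    ⊢ cost 9, within 9

((0 & 0) | (0 & a))   [cost 9]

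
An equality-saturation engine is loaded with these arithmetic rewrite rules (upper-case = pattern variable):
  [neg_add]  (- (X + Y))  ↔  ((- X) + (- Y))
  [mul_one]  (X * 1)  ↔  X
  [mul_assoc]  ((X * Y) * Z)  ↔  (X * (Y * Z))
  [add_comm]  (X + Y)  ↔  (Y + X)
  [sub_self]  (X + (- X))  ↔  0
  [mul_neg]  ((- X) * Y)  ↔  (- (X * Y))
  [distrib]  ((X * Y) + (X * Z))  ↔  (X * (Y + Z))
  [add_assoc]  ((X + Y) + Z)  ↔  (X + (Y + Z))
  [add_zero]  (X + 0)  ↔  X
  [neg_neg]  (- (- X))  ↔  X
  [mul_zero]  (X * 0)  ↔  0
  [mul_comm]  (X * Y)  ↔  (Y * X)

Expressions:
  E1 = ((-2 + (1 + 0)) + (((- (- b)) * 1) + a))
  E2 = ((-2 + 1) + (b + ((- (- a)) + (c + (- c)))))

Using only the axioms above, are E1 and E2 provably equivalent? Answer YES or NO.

YES

(1) (- (- b))  =[neg_neg →]=  b    ⊢ ((-2 + (1 + 0)) + ((b * 1) + a))
(2) (1 + 0)  =[add_zero →]=  1    ⊢ ((-2 + 1) + ((b * 1) + a))
(3) (b * 1)  =[mul_one →]=  b    ⊢ ((-2 + 1) + (b + a))
(4) a  =[add_zero ←]=  (a + 0)    ⊢ ((-2 + 1) + (b + (a + 0)))
(5) a  =[neg_neg ←]=  (- (- a))    ⊢ ((-2 + 1) + (b + ((- (- a)) + 0)))
(6) 0  =[sub_self ←]=  (c + (- c))    ⊢ E2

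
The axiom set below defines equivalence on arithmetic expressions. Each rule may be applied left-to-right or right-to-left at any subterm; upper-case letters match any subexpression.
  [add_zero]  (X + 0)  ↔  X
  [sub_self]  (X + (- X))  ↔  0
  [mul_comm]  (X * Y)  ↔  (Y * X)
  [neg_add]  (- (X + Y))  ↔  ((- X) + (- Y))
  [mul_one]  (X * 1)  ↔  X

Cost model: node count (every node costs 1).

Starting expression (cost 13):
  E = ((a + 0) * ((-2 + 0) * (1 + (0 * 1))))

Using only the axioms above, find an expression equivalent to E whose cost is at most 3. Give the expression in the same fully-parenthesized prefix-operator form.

(1) (0 * 1)  =[mul_one →]=  0    ⊢ ((a + 0) * ((-2 + 0) * (1 + 0)))
(2) (a + 0)  =[add_zero →]=  a    ⊢ (a * ((-2 + 0) * (1 + 0)))
(3) (1 + 0)  =[add_zero →]=  1    ⊢ (a * ((-2 + 0) * 1))
(4) ((-2 + 0) * 1)  =[mul_one →]=  (-2 + 0)    ⊢ (a * (-2 + 0))
(5) (a * (-2 + 0))  =[mul_comm →]=  ((-2 + 0) * a)
(6) (-2 + 0)  =[add_zero →]=  -2    ⊢ cost 3, within 3

(-2 * a)   [cost 3]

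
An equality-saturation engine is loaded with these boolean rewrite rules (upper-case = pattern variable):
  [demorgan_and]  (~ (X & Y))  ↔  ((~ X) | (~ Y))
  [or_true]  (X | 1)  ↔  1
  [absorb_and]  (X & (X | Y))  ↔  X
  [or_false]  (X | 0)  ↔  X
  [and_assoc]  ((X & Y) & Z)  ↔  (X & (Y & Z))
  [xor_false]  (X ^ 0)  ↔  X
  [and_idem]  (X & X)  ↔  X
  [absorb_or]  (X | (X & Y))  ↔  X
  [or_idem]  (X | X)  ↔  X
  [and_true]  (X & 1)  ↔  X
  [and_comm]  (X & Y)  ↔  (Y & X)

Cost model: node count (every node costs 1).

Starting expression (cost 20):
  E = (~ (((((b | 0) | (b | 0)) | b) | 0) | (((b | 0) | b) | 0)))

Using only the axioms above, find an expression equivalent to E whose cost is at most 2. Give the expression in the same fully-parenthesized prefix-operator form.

step 1: or_idem (→) rewrites ((b | 0) | (b | 0)) into (b | 0), now (~ ((((b | 0) | b) | 0) | (((b | 0) | b) | 0)))
step 2: or_idem (→) rewrites ((((b | 0) | b) | 0) | (((b | 0) | b) | 0)) into (((b | 0) | b) | 0), now (~ (((b | 0) | b) | 0))
step 3: or_false (→) rewrites (b | 0) into b, now (~ ((b | b) | 0))
step 4: or_false (→) rewrites ((b | b) | 0) into (b | b), now (~ (b | b))
step 5: or_idem (→) rewrites (b | b) into b, reaching cost 2 (bound 2)

(~ b)   [cost 2]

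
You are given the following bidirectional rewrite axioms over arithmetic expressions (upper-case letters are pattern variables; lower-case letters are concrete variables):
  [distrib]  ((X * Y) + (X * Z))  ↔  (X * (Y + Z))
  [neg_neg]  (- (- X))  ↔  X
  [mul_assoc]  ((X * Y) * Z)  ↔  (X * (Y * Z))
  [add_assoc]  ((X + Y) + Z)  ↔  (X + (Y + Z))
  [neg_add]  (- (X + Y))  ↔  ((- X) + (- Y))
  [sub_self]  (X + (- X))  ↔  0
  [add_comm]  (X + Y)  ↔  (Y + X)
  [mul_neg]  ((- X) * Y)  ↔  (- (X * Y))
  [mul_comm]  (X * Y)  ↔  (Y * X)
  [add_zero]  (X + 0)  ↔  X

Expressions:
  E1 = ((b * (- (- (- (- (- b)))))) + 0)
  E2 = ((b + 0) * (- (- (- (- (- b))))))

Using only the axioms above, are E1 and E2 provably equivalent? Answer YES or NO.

YES

1. [neg_neg →] (- (- b))  →  b;  E1 = ((b * (- (- (- b)))) + 0)
2. [add_zero →] ((b * (- (- (- b)))) + 0)  →  (b * (- (- (- b))))
3. [neg_neg →] (- (- (- b)))  →  (- b);  E1 = (b * (- b))
4. [add_zero ←] b  →  (b + 0);  E1 = ((b + 0) * (- b))
5. [neg_neg ←] (- b)  →  (- (- (- b)));  E1 = ((b + 0) * (- (- (- b))))
6. [neg_neg ←] (- b)  →  (- (- (- b)));  this is E2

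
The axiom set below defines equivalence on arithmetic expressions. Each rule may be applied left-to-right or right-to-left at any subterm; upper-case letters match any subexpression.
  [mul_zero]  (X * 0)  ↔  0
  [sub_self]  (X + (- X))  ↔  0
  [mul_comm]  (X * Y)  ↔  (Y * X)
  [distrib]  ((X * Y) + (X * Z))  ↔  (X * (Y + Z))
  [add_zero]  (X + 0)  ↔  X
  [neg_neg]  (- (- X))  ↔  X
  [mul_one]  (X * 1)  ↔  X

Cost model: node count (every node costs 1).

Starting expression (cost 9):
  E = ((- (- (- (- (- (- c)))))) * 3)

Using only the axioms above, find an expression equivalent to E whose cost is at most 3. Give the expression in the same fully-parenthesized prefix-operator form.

(c * 3)   [cost 3]

(1) (- (- c))  =[neg_neg →]=  c    ⊢ ((- (- (- (- c)))) * 3)
(2) (- (- (- (- c))))  =[neg_neg →]=  (- (- c))    ⊢ ((- (- c)) * 3)
(3) (- (- c))  =[neg_neg →]=  c    ⊢ cost 3, within 3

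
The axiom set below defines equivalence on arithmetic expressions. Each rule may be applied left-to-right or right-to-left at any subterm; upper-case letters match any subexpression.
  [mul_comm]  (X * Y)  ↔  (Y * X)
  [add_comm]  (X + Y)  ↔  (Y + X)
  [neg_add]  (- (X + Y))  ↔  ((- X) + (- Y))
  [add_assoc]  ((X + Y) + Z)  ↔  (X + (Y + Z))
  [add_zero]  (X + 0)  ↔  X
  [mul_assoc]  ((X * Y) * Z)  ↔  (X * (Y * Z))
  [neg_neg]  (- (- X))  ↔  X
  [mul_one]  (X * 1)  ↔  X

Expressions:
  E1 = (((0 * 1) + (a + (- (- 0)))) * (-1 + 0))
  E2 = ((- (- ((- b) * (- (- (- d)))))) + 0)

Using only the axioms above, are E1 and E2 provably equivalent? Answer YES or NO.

NO

Every axiom is a valid identity, so a rewrite proof would force E1 and E2 to agree under every assignment.
At a=0, b=1, d=1: E1 = 0 but E2 = 1; they differ, so no derivation exists.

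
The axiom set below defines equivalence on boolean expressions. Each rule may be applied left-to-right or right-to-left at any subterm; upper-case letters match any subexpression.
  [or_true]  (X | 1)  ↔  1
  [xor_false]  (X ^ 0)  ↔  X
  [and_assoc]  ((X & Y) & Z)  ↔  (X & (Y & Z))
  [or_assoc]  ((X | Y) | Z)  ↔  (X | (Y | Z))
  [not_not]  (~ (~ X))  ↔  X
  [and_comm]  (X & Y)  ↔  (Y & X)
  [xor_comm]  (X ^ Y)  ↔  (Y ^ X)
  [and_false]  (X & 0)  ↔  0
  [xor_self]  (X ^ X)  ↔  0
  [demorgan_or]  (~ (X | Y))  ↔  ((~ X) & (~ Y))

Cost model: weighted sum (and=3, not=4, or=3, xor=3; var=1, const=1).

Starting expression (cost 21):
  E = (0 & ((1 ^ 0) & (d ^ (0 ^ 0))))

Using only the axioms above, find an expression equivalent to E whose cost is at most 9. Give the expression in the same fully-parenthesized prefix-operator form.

(0 & (1 & d))   [cost 9]

step 1: xor_false (→) rewrites (1 ^ 0) into 1, now (0 & (1 & (d ^ (0 ^ 0))))
step 2: xor_false (→) rewrites (0 ^ 0) into 0, now (0 & (1 & (d ^ 0)))
step 3: xor_false (→) rewrites (d ^ 0) into d, reaching cost 9 (bound 9)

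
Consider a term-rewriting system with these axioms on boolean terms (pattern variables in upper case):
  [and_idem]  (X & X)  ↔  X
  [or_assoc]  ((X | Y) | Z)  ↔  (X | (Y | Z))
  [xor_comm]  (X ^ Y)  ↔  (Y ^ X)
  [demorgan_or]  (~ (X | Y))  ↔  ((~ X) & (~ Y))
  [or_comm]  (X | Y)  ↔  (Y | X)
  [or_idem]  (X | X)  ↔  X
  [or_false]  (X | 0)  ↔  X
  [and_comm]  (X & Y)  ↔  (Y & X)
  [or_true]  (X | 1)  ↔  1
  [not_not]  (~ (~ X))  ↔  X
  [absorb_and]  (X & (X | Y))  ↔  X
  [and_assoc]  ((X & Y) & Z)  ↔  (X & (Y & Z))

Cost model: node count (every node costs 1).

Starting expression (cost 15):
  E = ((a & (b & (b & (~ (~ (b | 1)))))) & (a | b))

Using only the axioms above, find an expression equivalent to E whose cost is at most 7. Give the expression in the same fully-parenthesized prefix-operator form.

step 1: not_not (→) rewrites (~ (~ (b | 1))) into (b | 1), now ((a & (b & (b & (b | 1)))) & (a | b))
step 2: absorb_and (→) rewrites (b & (b | 1)) into b, now ((a & (b & b)) & (a | b))
step 3: and_idem (→) rewrites (b & b) into b, reaching cost 7 (bound 7)

((a & b) & (a | b))   [cost 7]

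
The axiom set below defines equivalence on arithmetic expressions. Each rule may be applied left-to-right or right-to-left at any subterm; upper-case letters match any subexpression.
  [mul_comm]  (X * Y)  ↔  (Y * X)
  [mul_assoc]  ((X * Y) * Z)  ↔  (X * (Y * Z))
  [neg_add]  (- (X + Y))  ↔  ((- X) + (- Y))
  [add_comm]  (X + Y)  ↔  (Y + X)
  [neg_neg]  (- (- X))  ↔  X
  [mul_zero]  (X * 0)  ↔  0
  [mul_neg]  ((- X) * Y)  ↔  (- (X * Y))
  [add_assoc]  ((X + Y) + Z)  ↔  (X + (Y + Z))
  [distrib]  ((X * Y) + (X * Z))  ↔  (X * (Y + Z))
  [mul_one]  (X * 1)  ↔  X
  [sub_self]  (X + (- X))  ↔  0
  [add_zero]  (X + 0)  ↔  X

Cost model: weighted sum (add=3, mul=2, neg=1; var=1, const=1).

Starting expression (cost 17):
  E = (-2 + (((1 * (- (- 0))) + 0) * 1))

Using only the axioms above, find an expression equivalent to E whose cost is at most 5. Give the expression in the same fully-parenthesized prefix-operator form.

1. [neg_neg →] (- (- 0))  →  0;  E = (-2 + (((1 * 0) + 0) * 1))
2. [mul_one →] (((1 * 0) + 0) * 1)  →  ((1 * 0) + 0);  E = (-2 + ((1 * 0) + 0))
3. [add_zero →] ((1 * 0) + 0)  →  (1 * 0);  E = (-2 + (1 * 0))
4. [mul_zero →] (1 * 0)  →  0;  cost 5 ≤ 5, done

(-2 + 0)   [cost 5]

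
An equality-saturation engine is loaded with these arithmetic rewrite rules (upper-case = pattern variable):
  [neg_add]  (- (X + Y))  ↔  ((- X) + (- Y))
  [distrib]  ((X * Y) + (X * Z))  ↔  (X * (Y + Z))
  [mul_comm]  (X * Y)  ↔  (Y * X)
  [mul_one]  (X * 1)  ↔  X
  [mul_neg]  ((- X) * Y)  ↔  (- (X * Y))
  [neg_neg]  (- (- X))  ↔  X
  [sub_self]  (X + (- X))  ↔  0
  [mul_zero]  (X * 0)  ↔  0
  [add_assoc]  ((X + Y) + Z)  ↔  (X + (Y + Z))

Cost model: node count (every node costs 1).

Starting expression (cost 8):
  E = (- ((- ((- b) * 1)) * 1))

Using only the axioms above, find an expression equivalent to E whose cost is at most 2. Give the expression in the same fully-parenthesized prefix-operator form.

(1) ((- b) * 1)  =[mul_one →]=  (- b)    ⊢ (- ((- (- b)) * 1))
(2) ((- (- b)) * 1)  =[mul_one →]=  (- (- b))    ⊢ (- (- (- b)))
(3) (- (- b))  =[neg_neg →]=  b    ⊢ cost 2, within 2

(- b)   [cost 2]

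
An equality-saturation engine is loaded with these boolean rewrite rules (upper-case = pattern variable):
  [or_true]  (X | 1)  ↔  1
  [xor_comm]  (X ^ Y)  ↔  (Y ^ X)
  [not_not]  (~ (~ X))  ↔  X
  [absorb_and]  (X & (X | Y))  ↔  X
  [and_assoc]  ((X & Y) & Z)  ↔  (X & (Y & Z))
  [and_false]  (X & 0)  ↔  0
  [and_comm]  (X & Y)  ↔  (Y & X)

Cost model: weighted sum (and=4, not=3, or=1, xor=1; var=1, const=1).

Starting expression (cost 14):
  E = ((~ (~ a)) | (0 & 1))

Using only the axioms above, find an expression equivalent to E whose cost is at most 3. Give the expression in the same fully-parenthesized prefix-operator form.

1. [not_not →] (~ (~ a))  →  a;  E = (a | (0 & 1))
2. [and_comm →] (0 & 1)  →  (1 & 0);  E = (a | (1 & 0))
3. [and_false →] (1 & 0)  →  0;  cost 3 ≤ 3, done

(a | 0)   [cost 3]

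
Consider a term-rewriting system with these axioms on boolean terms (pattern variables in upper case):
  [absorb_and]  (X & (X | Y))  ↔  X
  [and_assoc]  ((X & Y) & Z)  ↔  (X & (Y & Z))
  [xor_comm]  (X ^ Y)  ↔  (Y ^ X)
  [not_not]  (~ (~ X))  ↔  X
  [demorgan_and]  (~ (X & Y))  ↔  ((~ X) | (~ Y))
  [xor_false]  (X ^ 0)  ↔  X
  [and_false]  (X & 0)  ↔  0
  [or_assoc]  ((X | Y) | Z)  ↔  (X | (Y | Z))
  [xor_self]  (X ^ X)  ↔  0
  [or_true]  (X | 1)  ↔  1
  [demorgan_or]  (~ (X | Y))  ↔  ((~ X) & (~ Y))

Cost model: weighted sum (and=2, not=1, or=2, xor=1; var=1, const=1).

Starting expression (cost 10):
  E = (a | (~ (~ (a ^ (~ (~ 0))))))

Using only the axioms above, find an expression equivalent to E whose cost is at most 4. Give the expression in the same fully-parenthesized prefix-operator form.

(a | a)   [cost 4]

step 1: not_not (→) rewrites (~ (~ 0)) into 0, now (a | (~ (~ (a ^ 0))))
step 2: xor_false (→) rewrites (a ^ 0) into a, now (a | (~ (~ a)))
step 3: not_not (→) rewrites (~ (~ a)) into a, reaching cost 4 (bound 4)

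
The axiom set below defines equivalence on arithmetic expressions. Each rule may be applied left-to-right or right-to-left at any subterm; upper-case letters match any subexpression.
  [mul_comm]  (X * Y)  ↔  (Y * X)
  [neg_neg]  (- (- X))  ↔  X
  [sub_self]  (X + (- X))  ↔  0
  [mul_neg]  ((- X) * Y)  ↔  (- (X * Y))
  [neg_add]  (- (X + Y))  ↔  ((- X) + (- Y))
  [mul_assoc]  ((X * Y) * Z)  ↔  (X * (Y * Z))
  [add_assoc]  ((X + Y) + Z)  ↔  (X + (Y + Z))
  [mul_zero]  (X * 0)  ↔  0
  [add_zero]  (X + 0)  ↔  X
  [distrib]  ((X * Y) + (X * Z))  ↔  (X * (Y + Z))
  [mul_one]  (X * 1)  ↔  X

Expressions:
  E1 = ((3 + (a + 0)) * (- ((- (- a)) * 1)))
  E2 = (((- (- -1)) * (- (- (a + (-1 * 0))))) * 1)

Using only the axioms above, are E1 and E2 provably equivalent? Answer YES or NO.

NO

All listed rules preserve value, hence provable equivalence implies equal values everywhere; look for a separating assignment.
a=1 gives E1 ↦ -4, E2 ↦ -1; values differ ⇒ not provably equivalent.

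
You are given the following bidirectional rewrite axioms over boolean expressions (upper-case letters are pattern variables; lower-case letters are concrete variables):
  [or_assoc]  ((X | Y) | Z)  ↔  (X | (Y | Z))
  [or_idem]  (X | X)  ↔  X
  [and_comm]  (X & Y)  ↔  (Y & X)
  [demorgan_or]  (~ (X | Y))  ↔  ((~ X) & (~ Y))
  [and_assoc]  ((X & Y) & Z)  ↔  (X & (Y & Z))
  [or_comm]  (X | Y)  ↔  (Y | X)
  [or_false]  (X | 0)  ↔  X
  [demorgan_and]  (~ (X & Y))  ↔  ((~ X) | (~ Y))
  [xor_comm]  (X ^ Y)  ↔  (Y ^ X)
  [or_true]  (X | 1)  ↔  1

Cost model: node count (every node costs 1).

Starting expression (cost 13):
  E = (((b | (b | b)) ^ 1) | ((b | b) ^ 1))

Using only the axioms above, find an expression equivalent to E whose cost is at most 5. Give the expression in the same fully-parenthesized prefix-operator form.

step 1: or_idem (→) rewrites (b | b) into b, now (((b | b) ^ 1) | ((b | b) ^ 1))
step 2: or_idem (→) rewrites (((b | b) ^ 1) | ((b | b) ^ 1)) into ((b | b) ^ 1), reaching cost 5 (bound 5)

((b | b) ^ 1)   [cost 5]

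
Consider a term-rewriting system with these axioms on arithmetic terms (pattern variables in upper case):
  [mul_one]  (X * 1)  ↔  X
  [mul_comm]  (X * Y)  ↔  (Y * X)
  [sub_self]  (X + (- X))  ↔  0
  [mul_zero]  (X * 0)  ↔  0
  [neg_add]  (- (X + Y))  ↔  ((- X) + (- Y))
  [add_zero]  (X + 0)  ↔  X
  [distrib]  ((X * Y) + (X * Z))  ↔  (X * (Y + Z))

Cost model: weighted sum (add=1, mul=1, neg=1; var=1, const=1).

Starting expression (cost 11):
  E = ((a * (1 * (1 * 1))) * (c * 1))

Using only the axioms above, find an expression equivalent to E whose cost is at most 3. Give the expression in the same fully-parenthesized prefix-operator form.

step 1: mul_one (→) rewrites (1 * 1) into 1, now ((a * (1 * 1)) * (c * 1))
step 2: mul_one (→) rewrites (1 * 1) into 1, now ((a * 1) * (c * 1))
step 3: mul_one (→) rewrites (a * 1) into a, now (a * (c * 1))
step 4: mul_one (→) rewrites (c * 1) into c, reaching cost 3 (bound 3)

(a * c)   [cost 3]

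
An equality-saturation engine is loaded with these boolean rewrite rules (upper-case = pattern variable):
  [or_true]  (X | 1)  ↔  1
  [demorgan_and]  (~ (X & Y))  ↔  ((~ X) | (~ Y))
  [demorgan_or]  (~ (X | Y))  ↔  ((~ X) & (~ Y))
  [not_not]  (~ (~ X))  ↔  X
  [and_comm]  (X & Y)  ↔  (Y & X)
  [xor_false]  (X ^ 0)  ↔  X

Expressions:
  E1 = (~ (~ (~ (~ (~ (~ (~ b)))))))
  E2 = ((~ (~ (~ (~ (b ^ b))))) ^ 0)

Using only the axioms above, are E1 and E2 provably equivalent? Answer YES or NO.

All listed rules preserve value, hence provable equivalence implies equal values everywhere; look for a separating assignment.
b=0 gives E1 ↦ 1, E2 ↦ 0; values differ ⇒ not provably equivalent.

NO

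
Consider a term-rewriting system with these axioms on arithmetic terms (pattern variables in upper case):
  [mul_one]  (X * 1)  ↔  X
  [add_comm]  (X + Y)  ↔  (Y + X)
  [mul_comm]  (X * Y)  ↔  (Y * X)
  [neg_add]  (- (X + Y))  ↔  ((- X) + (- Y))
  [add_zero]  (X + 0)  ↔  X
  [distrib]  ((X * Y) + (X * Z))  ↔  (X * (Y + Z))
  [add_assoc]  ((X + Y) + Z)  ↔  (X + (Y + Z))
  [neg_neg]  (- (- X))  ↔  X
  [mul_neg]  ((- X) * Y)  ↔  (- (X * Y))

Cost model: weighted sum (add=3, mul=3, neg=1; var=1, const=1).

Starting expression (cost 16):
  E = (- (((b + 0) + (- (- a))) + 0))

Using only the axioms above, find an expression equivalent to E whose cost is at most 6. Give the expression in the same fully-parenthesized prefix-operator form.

(- (b + a))   [cost 6]

step 1: add_zero (→) rewrites (((b + 0) + (- (- a))) + 0) into ((b + 0) + (- (- a))), now (- ((b + 0) + (- (- a))))
step 2: add_zero (→) rewrites (b + 0) into b, now (- (b + (- (- a))))
step 3: neg_neg (→) rewrites (- (- a)) into a, reaching cost 6 (bound 6)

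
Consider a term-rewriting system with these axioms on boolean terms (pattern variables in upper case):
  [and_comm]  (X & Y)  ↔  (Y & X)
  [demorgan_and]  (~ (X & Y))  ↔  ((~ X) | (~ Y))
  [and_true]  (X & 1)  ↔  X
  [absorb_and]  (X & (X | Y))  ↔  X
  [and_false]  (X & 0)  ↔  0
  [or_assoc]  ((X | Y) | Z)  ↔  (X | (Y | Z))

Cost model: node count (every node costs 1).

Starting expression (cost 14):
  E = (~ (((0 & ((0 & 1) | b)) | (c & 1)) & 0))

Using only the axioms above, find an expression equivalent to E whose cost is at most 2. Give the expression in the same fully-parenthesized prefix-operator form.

step 1: and_true (→) rewrites (0 & 1) into 0, now (~ (((0 & (0 | b)) | (c & 1)) & 0))
step 2: absorb_and (→) rewrites (0 & (0 | b)) into 0, now (~ ((0 | (c & 1)) & 0))
step 3: and_true (→) rewrites (c & 1) into c, now (~ ((0 | c) & 0))
step 4: and_comm (→) rewrites ((0 | c) & 0) into (0 & (0 | c)), now (~ (0 & (0 | c)))
step 5: absorb_and (→) rewrites (0 & (0 | c)) into 0, reaching cost 2 (bound 2)

(~ 0)   [cost 2]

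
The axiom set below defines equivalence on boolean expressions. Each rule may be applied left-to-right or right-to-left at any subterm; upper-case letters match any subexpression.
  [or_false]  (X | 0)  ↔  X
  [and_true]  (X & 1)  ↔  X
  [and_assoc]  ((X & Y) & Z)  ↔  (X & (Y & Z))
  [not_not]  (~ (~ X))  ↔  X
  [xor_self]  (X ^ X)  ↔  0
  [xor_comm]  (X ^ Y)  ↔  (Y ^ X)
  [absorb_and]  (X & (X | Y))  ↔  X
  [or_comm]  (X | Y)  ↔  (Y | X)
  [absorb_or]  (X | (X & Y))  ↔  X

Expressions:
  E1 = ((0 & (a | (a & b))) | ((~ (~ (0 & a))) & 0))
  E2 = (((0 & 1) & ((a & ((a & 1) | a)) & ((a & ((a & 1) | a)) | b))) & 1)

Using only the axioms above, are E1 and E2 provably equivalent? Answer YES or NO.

(1) (a | (a & b))  =[absorb_or →]=  a    ⊢ ((0 & a) | ((~ (~ (0 & a))) & 0))
(2) (~ (~ (0 & a)))  =[not_not →]=  (0 & a)    ⊢ ((0 & a) | ((0 & a) & 0))
(3) ((0 & a) | ((0 & a) & 0))  =[absorb_or →]=  (0 & a)
(4) a  =[absorb_and ←]=  (a & (a | a))    ⊢ (0 & (a & (a | a)))
(5) (0 & (a & (a | a)))  =[and_true ←]=  ((0 & (a & (a | a))) & 1)
(6) 0  =[and_true ←]=  (0 & 1)    ⊢ (((0 & 1) & (a & (a | a))) & 1)
(7) a  =[and_true ←]=  (a & 1)    ⊢ (((0 & 1) & (a & ((a & 1) | a))) & 1)
(8) (a & ((a & 1) | a))  =[absorb_and ←]=  ((a & ((a & 1) | a)) & ((a & ((a & 1) | a)) | b))    ⊢ E2

YES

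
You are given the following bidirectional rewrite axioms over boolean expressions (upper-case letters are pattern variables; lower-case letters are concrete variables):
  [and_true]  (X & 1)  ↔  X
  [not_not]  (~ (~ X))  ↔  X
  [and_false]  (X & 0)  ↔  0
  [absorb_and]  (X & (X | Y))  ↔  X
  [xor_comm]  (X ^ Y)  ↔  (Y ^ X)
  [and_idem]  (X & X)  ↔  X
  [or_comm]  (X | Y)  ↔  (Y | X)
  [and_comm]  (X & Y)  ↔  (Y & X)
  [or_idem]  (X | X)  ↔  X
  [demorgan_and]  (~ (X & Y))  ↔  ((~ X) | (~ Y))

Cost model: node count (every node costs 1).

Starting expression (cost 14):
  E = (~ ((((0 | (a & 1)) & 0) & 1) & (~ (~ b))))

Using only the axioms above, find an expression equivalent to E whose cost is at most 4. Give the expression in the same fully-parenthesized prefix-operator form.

(~ (0 & b))   [cost 4]

step 1: and_true (→) rewrites (a & 1) into a, now (~ ((((0 | a) & 0) & 1) & (~ (~ b))))
step 2: and_comm (→) rewrites ((0 | a) & 0) into (0 & (0 | a)), now (~ (((0 & (0 | a)) & 1) & (~ (~ b))))
step 3: absorb_and (→) rewrites (0 & (0 | a)) into 0, now (~ ((0 & 1) & (~ (~ b))))
step 4: not_not (→) rewrites (~ (~ b)) into b, now (~ ((0 & 1) & b))
step 5: and_true (→) rewrites (0 & 1) into 0, reaching cost 4 (bound 4)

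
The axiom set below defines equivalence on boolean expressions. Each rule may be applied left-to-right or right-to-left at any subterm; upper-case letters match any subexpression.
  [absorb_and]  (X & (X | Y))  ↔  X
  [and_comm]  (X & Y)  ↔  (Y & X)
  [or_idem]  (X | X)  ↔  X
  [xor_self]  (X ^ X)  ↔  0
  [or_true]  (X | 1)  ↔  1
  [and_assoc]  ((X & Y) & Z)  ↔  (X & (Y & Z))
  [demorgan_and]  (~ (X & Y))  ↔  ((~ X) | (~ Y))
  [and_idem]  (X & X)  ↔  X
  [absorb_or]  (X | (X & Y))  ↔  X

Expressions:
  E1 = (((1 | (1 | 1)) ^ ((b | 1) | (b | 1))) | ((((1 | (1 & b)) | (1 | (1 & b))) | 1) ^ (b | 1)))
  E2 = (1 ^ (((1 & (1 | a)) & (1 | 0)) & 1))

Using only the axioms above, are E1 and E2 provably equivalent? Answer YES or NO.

YES

1. [or_idem →] ((1 | (1 & b)) | (1 | (1 & b)))  →  (1 | (1 & b));  E1 = (((1 | (1 | 1)) ^ ((b | 1) | (b | 1))) | (((1 | (1 & b)) | 1) ^ (b | 1)))
2. [absorb_or →] (1 | (1 & b))  →  1;  E1 = (((1 | (1 | 1)) ^ ((b | 1) | (b | 1))) | ((1 | 1) ^ (b | 1)))
3. [or_idem →] ((b | 1) | (b | 1))  →  (b | 1);  E1 = (((1 | (1 | 1)) ^ (b | 1)) | ((1 | 1) ^ (b | 1)))
4. [or_idem →] (1 | 1)  →  1;  E1 = (((1 | 1) ^ (b | 1)) | ((1 | 1) ^ (b | 1)))
5. [or_idem →] (((1 | 1) ^ (b | 1)) | ((1 | 1) ^ (b | 1)))  →  ((1 | 1) ^ (b | 1))
6. [or_true →] (b | 1)  →  1;  E1 = ((1 | 1) ^ 1)
7. [or_idem →] (1 | 1)  →  1;  E1 = (1 ^ 1)
8. [and_idem ←] 1  →  (1 & 1);  E1 = (1 ^ (1 & 1))
9. [absorb_and ←] 1  →  (1 & (1 | 0));  E1 = (1 ^ ((1 & (1 | 0)) & 1))
10. [absorb_and ←] 1  →  (1 & (1 | a));  this is E2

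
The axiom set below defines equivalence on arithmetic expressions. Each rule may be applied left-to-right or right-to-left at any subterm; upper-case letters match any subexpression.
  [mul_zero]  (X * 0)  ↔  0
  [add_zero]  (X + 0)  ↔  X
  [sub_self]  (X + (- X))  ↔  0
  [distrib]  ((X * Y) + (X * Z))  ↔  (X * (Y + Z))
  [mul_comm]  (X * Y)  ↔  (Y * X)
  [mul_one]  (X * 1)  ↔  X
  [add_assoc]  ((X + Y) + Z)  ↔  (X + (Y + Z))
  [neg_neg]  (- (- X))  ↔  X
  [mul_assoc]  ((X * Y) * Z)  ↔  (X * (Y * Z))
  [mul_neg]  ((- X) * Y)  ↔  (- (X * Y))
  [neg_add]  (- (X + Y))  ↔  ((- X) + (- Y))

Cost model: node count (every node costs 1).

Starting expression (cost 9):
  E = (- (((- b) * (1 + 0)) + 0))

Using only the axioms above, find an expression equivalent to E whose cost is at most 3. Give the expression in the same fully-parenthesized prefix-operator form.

(1) (1 + 0)  =[add_zero →]=  1    ⊢ (- (((- b) * 1) + 0))
(2) (((- b) * 1) + 0)  =[add_zero →]=  ((- b) * 1)    ⊢ (- ((- b) * 1))
(3) ((- b) * 1)  =[mul_one →]=  (- b)    ⊢ cost 3, within 3

(- (- b))   [cost 3]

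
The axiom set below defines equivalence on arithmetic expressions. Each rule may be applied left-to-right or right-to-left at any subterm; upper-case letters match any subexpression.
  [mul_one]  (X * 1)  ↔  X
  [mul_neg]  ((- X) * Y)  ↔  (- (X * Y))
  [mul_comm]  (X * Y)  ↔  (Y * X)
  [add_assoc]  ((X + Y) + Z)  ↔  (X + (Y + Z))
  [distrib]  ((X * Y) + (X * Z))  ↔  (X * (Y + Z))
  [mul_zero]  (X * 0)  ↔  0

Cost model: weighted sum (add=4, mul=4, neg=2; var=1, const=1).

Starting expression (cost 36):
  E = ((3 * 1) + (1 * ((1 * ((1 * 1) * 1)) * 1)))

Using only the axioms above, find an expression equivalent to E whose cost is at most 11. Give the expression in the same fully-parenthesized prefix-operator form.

((3 * 1) + 1)   [cost 11]

(1) ((1 * 1) * 1)  =[mul_one →]=  (1 * 1)    ⊢ ((3 * 1) + (1 * ((1 * (1 * 1)) * 1)))
(2) (1 * (1 * 1))  =[mul_comm →]=  ((1 * 1) * 1)    ⊢ ((3 * 1) + (1 * (((1 * 1) * 1) * 1)))
(3) (1 * 1)  =[mul_one →]=  1    ⊢ ((3 * 1) + (1 * ((1 * 1) * 1)))
(4) (1 * 1)  =[mul_one →]=  1    ⊢ ((3 * 1) + (1 * (1 * 1)))
(5) (1 * 1)  =[mul_one →]=  1    ⊢ ((3 * 1) + (1 * 1))
(6) (1 * 1)  =[mul_one →]=  1    ⊢ cost 11, within 11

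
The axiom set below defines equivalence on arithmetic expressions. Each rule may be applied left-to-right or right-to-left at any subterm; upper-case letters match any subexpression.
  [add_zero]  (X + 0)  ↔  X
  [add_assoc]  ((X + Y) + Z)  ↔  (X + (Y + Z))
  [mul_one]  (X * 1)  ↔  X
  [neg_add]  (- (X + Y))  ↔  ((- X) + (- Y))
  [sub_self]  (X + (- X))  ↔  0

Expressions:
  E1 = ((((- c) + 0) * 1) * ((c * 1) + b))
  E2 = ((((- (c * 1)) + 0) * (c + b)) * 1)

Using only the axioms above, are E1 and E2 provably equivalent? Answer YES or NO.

YES

1. [mul_one →] (((- c) + 0) * 1)  →  ((- c) + 0);  E1 = (((- c) + 0) * ((c * 1) + b))
2. [add_zero →] ((- c) + 0)  →  (- c);  E1 = ((- c) * ((c * 1) + b))
3. [mul_one →] (c * 1)  →  c;  E1 = ((- c) * (c + b))
4. [add_zero ←] (- c)  →  ((- c) + 0);  E1 = (((- c) + 0) * (c + b))
5. [mul_one ←] (((- c) + 0) * (c + b))  →  ((((- c) + 0) * (c + b)) * 1)
6. [mul_one ←] c  →  (c * 1);  this is E2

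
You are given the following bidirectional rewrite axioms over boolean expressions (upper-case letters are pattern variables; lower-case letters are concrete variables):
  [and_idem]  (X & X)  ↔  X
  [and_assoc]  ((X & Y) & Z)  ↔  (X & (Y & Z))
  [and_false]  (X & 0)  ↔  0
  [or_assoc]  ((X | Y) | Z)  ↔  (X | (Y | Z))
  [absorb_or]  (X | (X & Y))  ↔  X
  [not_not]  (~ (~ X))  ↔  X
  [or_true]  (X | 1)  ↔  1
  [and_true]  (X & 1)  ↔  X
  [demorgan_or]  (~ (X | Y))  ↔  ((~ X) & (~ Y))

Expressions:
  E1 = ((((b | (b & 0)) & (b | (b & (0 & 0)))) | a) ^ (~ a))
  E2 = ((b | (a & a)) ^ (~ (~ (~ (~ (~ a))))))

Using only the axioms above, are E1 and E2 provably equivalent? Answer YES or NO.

1. [and_false →] (0 & 0)  →  0;  E1 = ((((b | (b & 0)) & (b | (b & 0))) | a) ^ (~ a))
2. [and_idem →] ((b | (b & 0)) & (b | (b & 0)))  →  (b | (b & 0));  E1 = (((b | (b & 0)) | a) ^ (~ a))
3. [absorb_or →] (b | (b & 0))  →  b;  E1 = ((b | a) ^ (~ a))
4. [not_not ←] a  →  (~ (~ a));  E1 = ((b | a) ^ (~ (~ (~ a))))
5. [not_not ←] (~ (~ a))  →  (~ (~ (~ (~ a))));  E1 = ((b | a) ^ (~ (~ (~ (~ (~ a))))))
6. [and_idem ←] a  →  (a & a);  this is E2

YES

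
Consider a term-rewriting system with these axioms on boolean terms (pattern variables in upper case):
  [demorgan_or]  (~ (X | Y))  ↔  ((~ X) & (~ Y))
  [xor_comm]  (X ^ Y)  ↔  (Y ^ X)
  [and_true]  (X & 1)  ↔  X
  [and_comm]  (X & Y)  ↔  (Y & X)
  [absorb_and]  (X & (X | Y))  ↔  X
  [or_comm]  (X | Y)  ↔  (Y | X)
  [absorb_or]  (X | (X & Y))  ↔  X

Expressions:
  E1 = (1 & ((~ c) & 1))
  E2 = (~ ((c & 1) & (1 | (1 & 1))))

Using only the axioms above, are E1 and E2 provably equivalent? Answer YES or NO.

YES

step 1: and_comm (→) rewrites (1 & ((~ c) & 1)) into (((~ c) & 1) & 1)
step 2: and_true (→) rewrites ((~ c) & 1) into (~ c), now ((~ c) & 1)
step 3: and_true (→) rewrites ((~ c) & 1) into (~ c)
step 4: and_true (←) rewrites c into (c & 1), now (~ (c & 1))
step 5: absorb_or (←) rewrites 1 into (1 | (1 & 1)), now (~ (c & (1 | (1 & 1))))
step 6: and_true (←) rewrites c into (c & 1), which is E2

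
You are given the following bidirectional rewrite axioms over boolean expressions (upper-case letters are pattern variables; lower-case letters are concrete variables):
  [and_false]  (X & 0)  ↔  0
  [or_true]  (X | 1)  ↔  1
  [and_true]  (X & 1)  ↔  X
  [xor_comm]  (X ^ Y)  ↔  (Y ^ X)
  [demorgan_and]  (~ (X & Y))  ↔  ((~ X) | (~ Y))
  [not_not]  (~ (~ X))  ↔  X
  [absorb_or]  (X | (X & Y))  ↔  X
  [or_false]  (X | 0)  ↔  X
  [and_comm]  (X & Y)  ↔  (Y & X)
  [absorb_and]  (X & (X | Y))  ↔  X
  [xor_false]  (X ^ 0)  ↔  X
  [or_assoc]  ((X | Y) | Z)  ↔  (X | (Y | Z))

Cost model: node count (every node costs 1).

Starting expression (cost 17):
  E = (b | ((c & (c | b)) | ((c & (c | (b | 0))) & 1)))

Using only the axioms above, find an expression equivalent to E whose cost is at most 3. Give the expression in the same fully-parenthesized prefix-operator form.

(b | c)   [cost 3]

(1) (b | 0)  =[or_false →]=  b    ⊢ (b | ((c & (c | b)) | ((c & (c | b)) & 1)))
(2) ((c & (c | b)) | ((c & (c | b)) & 1))  =[absorb_or →]=  (c & (c | b))    ⊢ (b | (c & (c | b)))
(3) (c & (c | b))  =[absorb_and →]=  c    ⊢ cost 3, within 3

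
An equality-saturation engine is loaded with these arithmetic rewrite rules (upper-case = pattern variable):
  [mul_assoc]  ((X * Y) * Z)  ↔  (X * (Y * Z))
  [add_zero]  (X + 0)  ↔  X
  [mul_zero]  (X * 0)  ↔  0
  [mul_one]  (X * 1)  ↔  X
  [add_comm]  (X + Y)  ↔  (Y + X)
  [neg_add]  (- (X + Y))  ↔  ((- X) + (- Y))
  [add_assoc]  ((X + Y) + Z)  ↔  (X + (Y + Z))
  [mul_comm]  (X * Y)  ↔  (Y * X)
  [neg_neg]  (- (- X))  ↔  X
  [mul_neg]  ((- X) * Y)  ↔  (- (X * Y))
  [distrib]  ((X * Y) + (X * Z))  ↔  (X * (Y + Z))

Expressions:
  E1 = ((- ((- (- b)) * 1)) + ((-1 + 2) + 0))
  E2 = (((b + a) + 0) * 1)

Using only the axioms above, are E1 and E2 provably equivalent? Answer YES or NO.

NO

All listed rules preserve value, hence provable equivalence implies equal values everywhere; look for a separating assignment.
a=0, b=0 gives E1 ↦ 1, E2 ↦ 0; values differ ⇒ not provably equivalent.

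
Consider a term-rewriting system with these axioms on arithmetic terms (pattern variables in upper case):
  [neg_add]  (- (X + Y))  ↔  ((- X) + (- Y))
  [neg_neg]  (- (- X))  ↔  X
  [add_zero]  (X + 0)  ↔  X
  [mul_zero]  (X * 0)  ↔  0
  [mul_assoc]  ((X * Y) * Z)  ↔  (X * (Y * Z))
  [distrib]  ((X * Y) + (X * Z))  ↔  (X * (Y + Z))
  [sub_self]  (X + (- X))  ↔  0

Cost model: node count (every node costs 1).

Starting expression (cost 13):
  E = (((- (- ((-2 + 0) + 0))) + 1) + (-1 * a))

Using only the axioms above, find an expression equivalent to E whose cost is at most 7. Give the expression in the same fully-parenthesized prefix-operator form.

((-2 + 1) + (-1 * a))   [cost 7]

step 1: neg_neg (→) rewrites (- (- ((-2 + 0) + 0))) into ((-2 + 0) + 0), now ((((-2 + 0) + 0) + 1) + (-1 * a))
step 2: add_zero (→) rewrites ((-2 + 0) + 0) into (-2 + 0), now (((-2 + 0) + 1) + (-1 * a))
step 3: add_zero (→) rewrites (-2 + 0) into -2, reaching cost 7 (bound 7)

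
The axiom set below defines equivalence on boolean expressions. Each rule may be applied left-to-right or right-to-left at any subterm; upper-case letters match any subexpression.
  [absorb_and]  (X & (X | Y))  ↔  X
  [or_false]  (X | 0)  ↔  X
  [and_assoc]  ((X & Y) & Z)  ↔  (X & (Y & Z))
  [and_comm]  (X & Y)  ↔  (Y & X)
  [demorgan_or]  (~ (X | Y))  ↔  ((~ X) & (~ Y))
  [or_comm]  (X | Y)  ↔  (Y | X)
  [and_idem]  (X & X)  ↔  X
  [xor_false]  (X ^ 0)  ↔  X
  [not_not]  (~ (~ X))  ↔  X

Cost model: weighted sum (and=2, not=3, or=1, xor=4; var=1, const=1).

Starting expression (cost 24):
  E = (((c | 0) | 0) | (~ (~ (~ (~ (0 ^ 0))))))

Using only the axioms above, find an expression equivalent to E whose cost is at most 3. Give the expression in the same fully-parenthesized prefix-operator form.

(c | 0)   [cost 3]

(1) (~ (~ (0 ^ 0)))  =[not_not →]=  (0 ^ 0)    ⊢ (((c | 0) | 0) | (~ (~ (0 ^ 0))))
(2) (c | 0)  =[or_false →]=  c    ⊢ ((c | 0) | (~ (~ (0 ^ 0))))
(3) (~ (~ (0 ^ 0)))  =[not_not →]=  (0 ^ 0)    ⊢ ((c | 0) | (0 ^ 0))
(4) (0 ^ 0)  =[xor_false →]=  0    ⊢ ((c | 0) | 0)
(5) (c | 0)  =[or_false →]=  c    ⊢ cost 3, within 3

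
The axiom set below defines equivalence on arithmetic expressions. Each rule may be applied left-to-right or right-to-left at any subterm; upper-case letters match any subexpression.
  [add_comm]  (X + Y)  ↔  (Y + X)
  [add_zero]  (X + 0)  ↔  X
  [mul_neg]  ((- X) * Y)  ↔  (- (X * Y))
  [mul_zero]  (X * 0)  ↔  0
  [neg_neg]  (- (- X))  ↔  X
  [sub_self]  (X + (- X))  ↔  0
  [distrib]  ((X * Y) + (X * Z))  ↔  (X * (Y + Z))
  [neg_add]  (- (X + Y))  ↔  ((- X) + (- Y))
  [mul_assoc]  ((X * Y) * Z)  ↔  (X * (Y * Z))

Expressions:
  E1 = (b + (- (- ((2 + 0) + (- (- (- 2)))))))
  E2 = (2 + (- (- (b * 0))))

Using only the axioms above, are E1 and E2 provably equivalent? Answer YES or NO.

Every axiom is a valid identity, so a rewrite proof would force E1 and E2 to agree under every assignment.
At b=0: E1 = 0 but E2 = 2; they differ, so no derivation exists.

NO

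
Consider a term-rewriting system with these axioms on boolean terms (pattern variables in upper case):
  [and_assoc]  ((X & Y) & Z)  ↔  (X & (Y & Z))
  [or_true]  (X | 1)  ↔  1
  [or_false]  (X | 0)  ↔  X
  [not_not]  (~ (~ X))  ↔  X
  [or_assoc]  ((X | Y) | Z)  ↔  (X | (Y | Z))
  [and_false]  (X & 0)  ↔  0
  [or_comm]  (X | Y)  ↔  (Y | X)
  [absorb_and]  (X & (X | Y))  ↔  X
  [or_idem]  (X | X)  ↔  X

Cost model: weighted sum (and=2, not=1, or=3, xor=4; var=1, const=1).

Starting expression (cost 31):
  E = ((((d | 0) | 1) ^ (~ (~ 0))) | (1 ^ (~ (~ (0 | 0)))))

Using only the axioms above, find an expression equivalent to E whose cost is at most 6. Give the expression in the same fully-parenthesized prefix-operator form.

(1) (0 | 0)  =[or_idem →]=  0    ⊢ ((((d | 0) | 1) ^ (~ (~ 0))) | (1 ^ (~ (~ 0))))
(2) (d | 0)  =[or_false →]=  d    ⊢ (((d | 1) ^ (~ (~ 0))) | (1 ^ (~ (~ 0))))
(3) (~ (~ 0))  =[not_not →]=  0    ⊢ (((d | 1) ^ (~ (~ 0))) | (1 ^ 0))
(4) (d | 1)  =[or_true →]=  1    ⊢ ((1 ^ (~ (~ 0))) | (1 ^ 0))
(5) (~ (~ 0))  =[not_not →]=  0    ⊢ ((1 ^ 0) | (1 ^ 0))
(6) ((1 ^ 0) | (1 ^ 0))  =[or_idem →]=  (1 ^ 0)    ⊢ cost 6, within 6

(1 ^ 0)   [cost 6]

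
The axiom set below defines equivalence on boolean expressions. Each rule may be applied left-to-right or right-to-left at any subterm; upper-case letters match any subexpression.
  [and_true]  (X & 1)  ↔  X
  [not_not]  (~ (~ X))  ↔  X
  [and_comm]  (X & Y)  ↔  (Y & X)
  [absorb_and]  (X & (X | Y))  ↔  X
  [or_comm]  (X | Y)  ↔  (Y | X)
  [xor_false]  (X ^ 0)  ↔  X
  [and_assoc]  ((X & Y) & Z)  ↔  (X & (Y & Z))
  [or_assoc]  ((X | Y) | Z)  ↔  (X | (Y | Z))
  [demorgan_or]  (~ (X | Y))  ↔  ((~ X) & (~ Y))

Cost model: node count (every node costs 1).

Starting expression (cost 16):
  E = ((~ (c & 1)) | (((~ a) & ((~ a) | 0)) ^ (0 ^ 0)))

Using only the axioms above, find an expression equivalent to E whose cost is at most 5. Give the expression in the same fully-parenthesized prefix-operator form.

(1) ((~ a) & ((~ a) | 0))  =[absorb_and →]=  (~ a)    ⊢ ((~ (c & 1)) | ((~ a) ^ (0 ^ 0)))
(2) (0 ^ 0)  =[xor_false →]=  0    ⊢ ((~ (c & 1)) | ((~ a) ^ 0))
(3) (c & 1)  =[and_true →]=  c    ⊢ ((~ c) | ((~ a) ^ 0))
(4) ((~ a) ^ 0)  =[xor_false →]=  (~ a)    ⊢ cost 5, within 5

((~ c) | (~ a))   [cost 5]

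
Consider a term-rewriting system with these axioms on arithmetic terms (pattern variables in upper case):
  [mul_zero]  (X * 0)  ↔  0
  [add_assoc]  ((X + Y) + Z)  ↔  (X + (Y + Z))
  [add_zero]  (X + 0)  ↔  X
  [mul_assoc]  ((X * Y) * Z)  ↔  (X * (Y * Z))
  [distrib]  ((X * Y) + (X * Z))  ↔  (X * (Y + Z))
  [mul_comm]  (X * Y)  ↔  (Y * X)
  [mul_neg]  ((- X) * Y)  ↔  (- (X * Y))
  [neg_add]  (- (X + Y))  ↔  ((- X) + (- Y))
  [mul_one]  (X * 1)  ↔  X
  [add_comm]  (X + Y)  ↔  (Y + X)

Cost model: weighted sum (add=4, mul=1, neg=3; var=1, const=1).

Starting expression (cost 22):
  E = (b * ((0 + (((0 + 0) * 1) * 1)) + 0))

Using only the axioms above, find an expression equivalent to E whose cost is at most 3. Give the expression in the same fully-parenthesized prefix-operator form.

(b * 0)   [cost 3]

(1) (((0 + 0) * 1) * 1)  =[mul_one →]=  ((0 + 0) * 1)    ⊢ (b * ((0 + ((0 + 0) * 1)) + 0))
(2) ((0 + 0) * 1)  =[mul_one →]=  (0 + 0)    ⊢ (b * ((0 + (0 + 0)) + 0))
(3) ((0 + (0 + 0)) + 0)  =[add_zero →]=  (0 + (0 + 0))    ⊢ (b * (0 + (0 + 0)))
(4) (0 + 0)  =[add_zero →]=  0    ⊢ (b * (0 + 0))
(5) (0 + 0)  =[add_zero →]=  0    ⊢ cost 3, within 3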